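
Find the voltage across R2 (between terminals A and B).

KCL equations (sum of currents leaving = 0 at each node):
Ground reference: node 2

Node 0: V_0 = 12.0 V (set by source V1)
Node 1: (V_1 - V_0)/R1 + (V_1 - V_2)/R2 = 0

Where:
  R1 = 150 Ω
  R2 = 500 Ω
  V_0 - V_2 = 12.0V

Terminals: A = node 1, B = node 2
R1 and R2 are in series across V1 (node 0 → node 1 → node 2), and the output A–B is taken across R2, so this is a voltage divider.
Series current: I = V1/(R1 + R2) = 12/(150 + 500) = 12/650 = 0.01846 A
V_R2 = I × R2 = V1 × R2/(R1 + R2) = 12 × 500/650 = 9.231 V

Final answer: 9.231 V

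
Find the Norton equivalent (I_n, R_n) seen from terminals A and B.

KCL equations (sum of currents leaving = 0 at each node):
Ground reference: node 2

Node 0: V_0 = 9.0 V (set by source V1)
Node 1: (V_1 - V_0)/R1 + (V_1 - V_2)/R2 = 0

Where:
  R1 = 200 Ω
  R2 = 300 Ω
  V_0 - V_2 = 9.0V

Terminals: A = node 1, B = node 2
Find the Thévenin equivalent first; then I_n = V_th/R_th and R_n = R_th.
Step 1 — V_th is the open-circuit voltage V_A - V_B (nothing connected across the terminals).
Nodal analysis, taking node 2 as the 0 V reference.
Source V1 fixes V_0 = 9 V.
KCL at each unknown node (sum of currents leaving = 0; resistances in Ω):
  Node 1: (V_1 - 9)/200 + (V_1 - 0)/300 = 0
Collecting terms: 0.008333 × V_1 = 0.045  =>  V_1 = 5.4 V
V_th = V_1 - V_2 = 5.4 - 0 = 5.4 V
Step 2 — R_th: zero the source — replace V1 by a short circuit (node 2 merges into node 0) — and find the resistance seen between A (node 1) and B (node 0).
Reduce the network between node 1 (A) and node 0 (B) by series/parallel combination:
  Rp1 = R1 ‖ R2 (parallel, both between nodes 0 and 1) = 1/(1/200 + 1/300) = 120 Ω
R_th = 120 Ω
I_n = V_th/R_th = 5.4/120 = 0.045 A, and R_n = R_th = 120 Ω

Final answer: I_n = 0.045 A, R_n = 120 Ω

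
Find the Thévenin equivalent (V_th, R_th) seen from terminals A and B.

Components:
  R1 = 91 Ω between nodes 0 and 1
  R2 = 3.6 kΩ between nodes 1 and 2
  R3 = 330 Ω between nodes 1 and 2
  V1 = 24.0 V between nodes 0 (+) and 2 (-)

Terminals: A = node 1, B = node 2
Step 1 — V_th is the open-circuit voltage V_A - V_B (nothing connected across the terminals).
Nodal analysis, taking node 2 as the 0 V reference.
Source V1 fixes V_0 = 24 V.
KCL at each unknown node (sum of currents leaving = 0; resistances in Ω):
  Node 1: (V_1 - 24)/91 + (V_1 - 0)/3600 + (V_1 - 0)/330 = 0
Collecting terms: 0.0143 × V_1 = 0.2637  =>  V_1 = 18.45 V
V_th = V_1 - V_2 = 18.45 - 0 = 18.45 V
Step 2 — R_th: zero the source — replace V1 by a short circuit (node 2 merges into node 0) — and find the resistance seen between A (node 1) and B (node 0).
Reduce the network between node 1 (A) and node 0 (B) by series/parallel combination:
  Rp1 = R1 ‖ R2 ‖ R3 (parallel, all between nodes 0 and 1) = 1/(1/91 + 1/3600 + 1/330) = 69.94 Ω
R_th = 69.94 Ω

Final answer: V_th = 18.45 V, R_th = 69.94 Ω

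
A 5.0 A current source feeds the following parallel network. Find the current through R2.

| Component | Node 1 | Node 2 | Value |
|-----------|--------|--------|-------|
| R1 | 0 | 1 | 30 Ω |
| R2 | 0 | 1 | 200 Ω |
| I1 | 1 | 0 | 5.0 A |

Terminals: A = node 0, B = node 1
All resistors sit directly between nodes 0 and 1, so they are in parallel and share one voltage V; the full source current 5 A splits among them.
1/R_par = 1/30 + 1/200 = 0.03833 S  =>  R_par = 26.09 Ω
V = I × R_par = 5 × 26.09 = 130.4 V
I_R2 = V/R2 = 130.4/200 = 0.6522 A

Final answer: 0.6522 A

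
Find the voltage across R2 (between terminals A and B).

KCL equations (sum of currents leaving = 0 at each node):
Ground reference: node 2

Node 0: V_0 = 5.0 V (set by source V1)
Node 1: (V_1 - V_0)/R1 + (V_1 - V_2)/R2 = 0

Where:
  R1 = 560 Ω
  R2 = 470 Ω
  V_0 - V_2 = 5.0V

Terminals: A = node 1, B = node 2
R1 and R2 are in series across V1 (node 0 → node 1 → node 2), and the output A–B is taken across R2, so this is a voltage divider.
Series current: I = V1/(R1 + R2) = 5/(560 + 470) = 5/1030 = 0.004854 A
V_R2 = I × R2 = V1 × R2/(R1 + R2) = 5 × 470/1030 = 2.282 V

Final answer: 2.282 V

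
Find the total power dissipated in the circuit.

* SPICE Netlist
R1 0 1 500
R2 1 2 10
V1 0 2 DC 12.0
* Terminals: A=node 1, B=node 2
Nodal analysis, taking node 2 as the 0 V reference.
Source V1 fixes V_0 = 12 V.
KCL at each unknown node (sum of currents leaving = 0; resistances in Ω):
  Node 1: (V_1 - 12)/500 + (V_1 - 0)/10 = 0
Collecting terms: 0.102 × V_1 = 0.024  =>  V_1 = 0.2353 V
Power in each resistor, P = (ΔV)²/R:
  P_R1 = (12 - 0.2353)²/500 = 0.2768 W
  P_R2 = (0.2353 - 0)²/10 = 0.005536 W
P_total = P_R1 + P_R2 = 0.2824 W

Final answer: 0.2824 W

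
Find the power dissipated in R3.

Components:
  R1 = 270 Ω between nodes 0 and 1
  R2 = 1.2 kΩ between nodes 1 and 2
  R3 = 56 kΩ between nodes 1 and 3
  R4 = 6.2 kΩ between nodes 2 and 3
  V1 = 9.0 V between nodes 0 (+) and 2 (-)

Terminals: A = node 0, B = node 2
Nodal analysis, taking node 2 as the 0 V reference.
Source V1 fixes V_0 = 9 V.
KCL at each unknown node (sum of currents leaving = 0; resistances in Ω):
  Node 1: (V_1 - 9)/270 + (V_1 - 0)/1200 + (V_1 - V_3)/56000 = 0
  Node 3: (V_3 - V_1)/56000 + (V_3 - 0)/6200 = 0
Collecting terms (coefficients in siemens):
  0.004555·V_1 - 0.00001786·V_3 = 0.03333
  0.0001791·V_3 - 0.00001786·V_1 = 0
Determinant D = (0.004555)(0.0001791) - (-0.00001786)(-0.00001786) = 0.0000008157
V_1 = [(0.03333)(0.0001791) - (-0.00001786)(0)]/D = 7.321 V
V_3 = [(0.004555)(0) - (0.03333)(-0.00001786)]/D = 0.7297 V
I_R3 = (V_1 - V_3)/R3 = (7.321 - 0.7297)/56000 = 0.0001177 A
P_R3 = I_R3² × R3 = (0.0001177)² × 56000 = 0.0007758 W

Final answer: 0.0007758 W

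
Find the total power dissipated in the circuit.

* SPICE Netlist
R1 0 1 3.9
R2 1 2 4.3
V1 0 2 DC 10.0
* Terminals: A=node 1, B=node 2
Nodal analysis, taking node 2 as the 0 V reference.
Source V1 fixes V_0 = 10 V.
KCL at each unknown node (sum of currents leaving = 0; resistances in Ω):
  Node 1: (V_1 - 10)/3.9 + (V_1 - 0)/4.3 = 0
Collecting terms: 0.489 × V_1 = 2.564  =>  V_1 = 5.244 V
Power in each resistor, P = (ΔV)²/R:
  P_R1 = (10 - 5.244)²/3.9 = 5.8 W
  P_R2 = (5.244 - 0)²/4.3 = 6.395 W
P_total = P_R1 + P_R2 = 12.2 W

Final answer: 12.2 W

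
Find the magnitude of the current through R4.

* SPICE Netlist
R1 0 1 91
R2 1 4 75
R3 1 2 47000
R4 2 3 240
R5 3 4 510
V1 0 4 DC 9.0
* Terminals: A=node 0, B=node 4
Nodal analysis, taking node 4 as the 0 V reference.
Source V1 fixes V_0 = 9 V.
KCL at each unknown node (sum of currents leaving = 0; resistances in Ω):
  Node 1: (V_1 - 9)/91 + (V_1 - 0)/75 + (V_1 - V_2)/47000 = 0
  Node 2: (V_2 - V_1)/47000 + (V_2 - V_3)/240 = 0
  Node 3: (V_3 - V_2)/240 + (V_3 - 0)/510 = 0
Collecting terms (coefficients in siemens):
  0.02434·V_1 - 0.00002128·V_2 = 0.0989
  0.004188·V_2 - 0.00002128·V_1 - 0.004167·V_3 = 0
  0.006127·V_3 - 0.004167·V_2 = 0
Solving these 3 simultaneous equations (Gaussian elimination) gives:
  V_1 = 4.063 V, V_2 = 0.06381 V, V_3 = 0.04339 V
I_R4 = (V_2 - V_3)/R4 = (0.06381 - 0.04339)/240 = 0.00008508 A
|I_R4| = 0.00008508 A

Final answer: |I_R4| = 8.508e-05 A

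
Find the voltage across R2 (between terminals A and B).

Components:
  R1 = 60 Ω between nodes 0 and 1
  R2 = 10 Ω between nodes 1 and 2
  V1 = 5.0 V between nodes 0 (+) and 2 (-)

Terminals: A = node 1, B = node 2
R1 and R2 are in series across V1 (node 0 → node 1 → node 2), and the output A–B is taken across R2, so this is a voltage divider.
Series current: I = V1/(R1 + R2) = 5/(60 + 10) = 5/70 = 0.07143 A
V_R2 = I × R2 = V1 × R2/(R1 + R2) = 5 × 10/70 = 0.7143 V

Final answer: 0.7143 V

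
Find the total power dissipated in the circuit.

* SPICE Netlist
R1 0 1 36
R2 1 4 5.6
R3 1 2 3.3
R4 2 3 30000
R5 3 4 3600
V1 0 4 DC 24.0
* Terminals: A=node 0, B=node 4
Nodal analysis, taking node 4 as the 0 V reference.
Source V1 fixes V_0 = 24 V.
KCL at each unknown node (sum of currents leaving = 0; resistances in Ω):
  Node 1: (V_1 - 24)/36 + (V_1 - 0)/5.6 + (V_1 - V_2)/3.3 = 0
  Node 2: (V_2 - V_1)/3.3 + (V_2 - V_3)/30000 = 0
  Node 3: (V_3 - V_2)/30000 + (V_3 - 0)/3600 = 0
Collecting terms (coefficients in siemens):
  0.5094·V_1 - 0.303·V_2 = 0.6667
  0.3031·V_2 - 0.303·V_1 - 0.00003333·V_3 = 0
  0.0003111·V_3 - 0.00003333·V_2 = 0
Solving these 3 simultaneous equations (Gaussian elimination) gives:
  V_1 = 3.23 V, V_2 = 3.23 V, V_3 = 0.3461 V
Power in each resistor, P = (ΔV)²/R:
  P_R1 = (24 - 3.23)²/36 = 11.98 W
  P_R2 = (3.23 - 0)²/5.6 = 1.863 W
  P_R3 = (3.23 - 3.23)²/3.3 = 0.0000000305 W
  P_R4 = (3.23 - 0.3461)²/30000 = 0.0002772 W
  P_R5 = (0.3461 - 0)²/3600 = 0.00003327 W
P_total = P_R1 + P_R2 + P_R3 + P_R4 + P_R5 = 13.85 W

Final answer: 13.85 W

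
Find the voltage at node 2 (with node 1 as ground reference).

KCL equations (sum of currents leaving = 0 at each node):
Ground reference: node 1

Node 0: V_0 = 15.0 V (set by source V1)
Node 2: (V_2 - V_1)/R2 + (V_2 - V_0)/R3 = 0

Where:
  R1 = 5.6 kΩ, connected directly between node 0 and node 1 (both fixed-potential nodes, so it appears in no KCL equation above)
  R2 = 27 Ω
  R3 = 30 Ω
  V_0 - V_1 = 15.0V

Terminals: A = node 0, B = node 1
Nodal analysis, taking node 1 as the 0 V reference.
Source V1 fixes V_0 = 15 V.
KCL at each unknown node (sum of currents leaving = 0; resistances in Ω):
  Node 2: (V_2 - 0)/27 + (V_2 - 15)/30 = 0
Collecting terms: 0.07037 × V_2 = 0.5  =>  V_2 = 7.105 V
The requested potential is V_2 = 7.105 V.

Final answer: V_2 = 7.105 V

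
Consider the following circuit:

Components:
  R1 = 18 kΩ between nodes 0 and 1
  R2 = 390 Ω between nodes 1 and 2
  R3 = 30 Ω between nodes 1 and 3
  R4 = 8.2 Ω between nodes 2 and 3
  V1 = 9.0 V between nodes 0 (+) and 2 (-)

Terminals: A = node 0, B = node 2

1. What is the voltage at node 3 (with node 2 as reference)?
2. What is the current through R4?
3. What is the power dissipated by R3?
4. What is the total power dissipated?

Nodal analysis, taking node 2 as the 0 V reference.
Source V1 fixes V_0 = 9 V.
KCL at each unknown node (sum of currents leaving = 0; resistances in Ω):
  Node 1: (V_1 - 9)/18000 + (V_1 - 0)/390 + (V_1 - V_3)/30 = 0
  Node 3: (V_3 - V_1)/30 + (V_3 - 0)/8.2 = 0
Collecting terms (coefficients in siemens):
  0.03595·V_1 - 0.03333·V_3 = 0.0005
  0.1553·V_3 - 0.03333·V_1 = 0
Determinant D = (0.03595)(0.1553) - (-0.03333)(-0.03333) = 0.004472
V_1 = [(0.0005)(0.1553) - (-0.03333)(0)]/D = 0.01736 V
V_3 = [(0.03595)(0) - (0.0005)(-0.03333)]/D = 0.003727 V
Part 1:
  Read off the nodal solution: V_3 = 0.003727 V
Part 2:
  I_R4 = (V_2 - V_3)/R4 = (0 - 0.003727)/8.2 = -0.0004545 A
  Magnitude: I_R4 = 0.0004545 A
Part 3:
  I_R3 = (V_1 - V_3)/R3 = (0.01736 - 0.003727)/30 = 0.0004545 A
  P_R3 = I_R3² × R3 = (0.0004545)² × 30 = 0.000006198 W
Part 4:
  Power in each resistor, P = (ΔV)²/R:
    P_R1 = (9 - 0.01736)²/18000 = 0.004483 W
    P_R2 = (0.01736 - 0)²/390 = 0.000000773 W
    P_R3 = (0.01736 - 0.003727)²/30 = 0.000006198 W
    P_R4 = (0 - 0.003727)²/8.2 = 0.000001694 W
  P_total = P_R1 + P_R2 + P_R3 + P_R4 = 0.004491 W

Final answers:
1. V_3 = 0.003727 V
2. I_R4 = 0.0004545 A
3. P_R3 = 6.198e-06 W
4. P_total = 0.004491 W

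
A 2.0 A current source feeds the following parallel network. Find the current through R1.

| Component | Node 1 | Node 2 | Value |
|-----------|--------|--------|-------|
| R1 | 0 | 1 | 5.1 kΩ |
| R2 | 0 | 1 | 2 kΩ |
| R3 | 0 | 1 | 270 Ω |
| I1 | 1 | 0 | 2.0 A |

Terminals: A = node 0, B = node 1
All resistors sit directly between nodes 0 and 1, so they are in parallel and share one voltage V; the full source current 2 A splits among them.
1/R_par = 1/5100 + 1/2000 + 1/270 = 0.0044 S  =>  R_par = 227.3 Ω
V = I × R_par = 2 × 227.3 = 454.6 V
I_R1 = V/R1 = 454.6/5100 = 0.08913 A

Final answer: 0.08913 A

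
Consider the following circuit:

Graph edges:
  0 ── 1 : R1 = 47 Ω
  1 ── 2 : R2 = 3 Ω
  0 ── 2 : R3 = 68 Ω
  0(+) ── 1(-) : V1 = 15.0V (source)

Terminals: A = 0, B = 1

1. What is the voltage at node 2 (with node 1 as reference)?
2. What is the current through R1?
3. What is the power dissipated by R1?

Nodal analysis, taking node 1 as the 0 V reference.
Source V1 fixes V_0 = 15 V.
KCL at each unknown node (sum of currents leaving = 0; resistances in Ω):
  Node 2: (V_2 - 0)/3 + (V_2 - 15)/68 = 0
Collecting terms: 0.348 × V_2 = 0.2206  =>  V_2 = 0.6338 V
Part 1:
  Read off the nodal solution: V_2 = 0.6338 V
Part 2:
  I_R1 = (V_0 - V_1)/R1 = (15 - 0)/47 = 0.3191 A
  Magnitude: I_R1 = 0.3191 A
Part 3:
  I_R1 = (V_0 - V_1)/R1 = (15 - 0)/47 = 0.3191 A
  P_R1 = I_R1² × R1 = (0.3191)² × 47 = 4.787 W

Final answers:
1. V_2 = 0.6338 V
2. I_R1 = 0.3191 A
3. P_R1 = 4.787 W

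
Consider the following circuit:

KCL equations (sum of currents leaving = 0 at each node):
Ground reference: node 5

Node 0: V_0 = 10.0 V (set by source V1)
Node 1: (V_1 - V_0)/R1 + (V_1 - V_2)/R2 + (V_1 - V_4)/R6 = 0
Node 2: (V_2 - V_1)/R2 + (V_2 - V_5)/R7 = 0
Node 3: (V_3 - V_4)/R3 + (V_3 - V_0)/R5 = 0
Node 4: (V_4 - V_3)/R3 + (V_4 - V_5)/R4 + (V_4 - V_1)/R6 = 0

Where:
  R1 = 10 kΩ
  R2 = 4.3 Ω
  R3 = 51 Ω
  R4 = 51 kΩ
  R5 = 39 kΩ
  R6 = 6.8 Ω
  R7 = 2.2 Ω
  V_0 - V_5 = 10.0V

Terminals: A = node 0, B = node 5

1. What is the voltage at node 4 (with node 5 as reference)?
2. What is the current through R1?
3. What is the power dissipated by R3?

Nodal analysis, taking node 5 as the 0 V reference.
Source V1 fixes V_0 = 10 V.
KCL at each unknown node (sum of currents leaving = 0; resistances in Ω):
  Node 1: (V_1 - 10)/10000 + (V_1 - V_2)/4.3 + (V_1 - V_4)/6.8 = 0
  Node 2: (V_2 - V_1)/4.3 + (V_2 - 0)/2.2 = 0
  Node 3: (V_3 - V_4)/51 + (V_3 - 10)/39000 = 0
  Node 4: (V_4 - V_3)/51 + (V_4 - 0)/51000 + (V_4 - V_1)/6.8 = 0
Collecting terms (coefficients in siemens):
  0.3797·V_1 - 0.2326·V_2 - 0.1471·V_4 = 0.001
  0.6871·V_2 - 0.2326·V_1 = 0
  0.01963·V_3 - 0.01961·V_4 = 0.0002564
  0.1667·V_4 - 0.1471·V_1 - 0.01961·V_3 = 0
Solving these 4 simultaneous equations (Gaussian elimination) gives:
  V_1 = 0.008156 V, V_2 = 0.002761 V, V_3 = 0.02294 V, V_4 = 0.009895 V
Part 1:
  Read off the nodal solution: V_4 = 0.009895 V
Part 2:
  I_R1 = (V_0 - V_1)/R1 = (10 - 0.008156)/10000 = 0.0009992 A
  Magnitude: I_R1 = 0.0009992 A
Part 3:
  I_R3 = (V_3 - V_4)/R3 = (0.02294 - 0.009895)/51 = 0.0002558 A
  P_R3 = I_R3² × R3 = (0.0002558)² × 51 = 0.000003338 W

Final answers:
1. V_4 = 0.009895 V
2. I_R1 = 0.0009992 A
3. P_R3 = 3.338e-06 W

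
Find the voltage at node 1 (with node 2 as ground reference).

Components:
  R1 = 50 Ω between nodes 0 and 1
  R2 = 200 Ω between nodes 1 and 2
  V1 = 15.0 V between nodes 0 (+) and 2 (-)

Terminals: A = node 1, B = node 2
Nodal analysis, taking node 2 as the 0 V reference.
Source V1 fixes V_0 = 15 V.
KCL at each unknown node (sum of currents leaving = 0; resistances in Ω):
  Node 1: (V_1 - 15)/50 + (V_1 - 0)/200 = 0
Collecting terms: 0.025 × V_1 = 0.3  =>  V_1 = 12 V
The requested potential is V_1 = 12 V.

Final answer: V_1 = 12 V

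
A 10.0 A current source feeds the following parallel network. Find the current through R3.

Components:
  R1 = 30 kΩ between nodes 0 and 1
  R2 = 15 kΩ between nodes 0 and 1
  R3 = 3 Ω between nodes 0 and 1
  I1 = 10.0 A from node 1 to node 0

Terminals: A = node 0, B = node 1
All resistors sit directly between nodes 0 and 1, so they are in parallel and share one voltage V; the full source current 10 A splits among them.
1/R_par = 1/30000 + 1/15000 + 1/3 = 0.3334 S  =>  R_par = 2.999 Ω
V = I × R_par = 10 × 2.999 = 29.99 V
I_R3 = V/R3 = 29.99/3 = 9.997 A

Final answer: 9.997 A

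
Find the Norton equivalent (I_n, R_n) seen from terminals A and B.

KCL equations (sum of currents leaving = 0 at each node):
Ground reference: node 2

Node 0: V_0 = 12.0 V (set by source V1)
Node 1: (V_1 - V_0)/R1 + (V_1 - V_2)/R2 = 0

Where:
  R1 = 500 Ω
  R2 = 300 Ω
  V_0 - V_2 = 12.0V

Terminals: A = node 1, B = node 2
Find the Thévenin equivalent first; then I_n = V_th/R_th and R_n = R_th.
Step 1 — V_th is the open-circuit voltage V_A - V_B (nothing connected across the terminals).
Nodal analysis, taking node 2 as the 0 V reference.
Source V1 fixes V_0 = 12 V.
KCL at each unknown node (sum of currents leaving = 0; resistances in Ω):
  Node 1: (V_1 - 12)/500 + (V_1 - 0)/300 = 0
Collecting terms: 0.005333 × V_1 = 0.024  =>  V_1 = 4.5 V
V_th = V_1 - V_2 = 4.5 - 0 = 4.5 V
Step 2 — R_th: zero the source — replace V1 by a short circuit (node 2 merges into node 0) — and find the resistance seen between A (node 1) and B (node 0).
Reduce the network between node 1 (A) and node 0 (B) by series/parallel combination:
  Rp1 = R1 ‖ R2 (parallel, both between nodes 0 and 1) = 1/(1/500 + 1/300) = 187.5 Ω
R_th = 187.5 Ω
I_n = V_th/R_th = 4.5/187.5 = 0.024 A, and R_n = R_th = 187.5 Ω

Final answer: I_n = 0.024 A, R_n = 187.5 Ω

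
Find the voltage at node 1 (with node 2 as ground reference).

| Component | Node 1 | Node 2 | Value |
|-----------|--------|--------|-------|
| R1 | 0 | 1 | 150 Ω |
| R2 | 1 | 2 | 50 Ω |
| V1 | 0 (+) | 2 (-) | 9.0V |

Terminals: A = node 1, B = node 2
Nodal analysis, taking node 2 as the 0 V reference.
Source V1 fixes V_0 = 9 V.
KCL at each unknown node (sum of currents leaving = 0; resistances in Ω):
  Node 1: (V_1 - 9)/150 + (V_1 - 0)/50 = 0
Collecting terms: 0.02667 × V_1 = 0.06  =>  V_1 = 2.25 V
The requested potential is V_1 = 2.25 V.

Final answer: V_1 = 2.25 V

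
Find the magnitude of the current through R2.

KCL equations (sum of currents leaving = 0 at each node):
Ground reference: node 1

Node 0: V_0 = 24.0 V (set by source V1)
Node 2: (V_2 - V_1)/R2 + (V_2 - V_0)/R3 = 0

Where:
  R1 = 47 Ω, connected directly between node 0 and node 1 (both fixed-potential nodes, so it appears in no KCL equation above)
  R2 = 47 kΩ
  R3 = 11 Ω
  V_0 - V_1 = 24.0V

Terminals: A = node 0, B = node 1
Nodal analysis, taking node 1 as the 0 V reference.
Source V1 fixes V_0 = 24 V.
KCL at each unknown node (sum of currents leaving = 0; resistances in Ω):
  Node 2: (V_2 - 0)/47000 + (V_2 - 24)/11 = 0
Collecting terms: 0.09093 × V_2 = 2.182  =>  V_2 = 23.99 V
I_R2 = (V_1 - V_2)/R2 = (0 - 23.99)/47000 = -0.0005105 A
|I_R2| = 0.0005105 A

Final answer: |I_R2| = 0.0005105 A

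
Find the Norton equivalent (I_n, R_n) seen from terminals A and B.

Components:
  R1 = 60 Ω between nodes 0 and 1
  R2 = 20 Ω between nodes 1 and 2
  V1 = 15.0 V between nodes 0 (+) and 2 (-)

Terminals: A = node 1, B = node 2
Find the Thévenin equivalent first; then I_n = V_th/R_th and R_n = R_th.
Step 1 — V_th is the open-circuit voltage V_A - V_B (nothing connected across the terminals).
Nodal analysis, taking node 2 as the 0 V reference.
Source V1 fixes V_0 = 15 V.
KCL at each unknown node (sum of currents leaving = 0; resistances in Ω):
  Node 1: (V_1 - 15)/60 + (V_1 - 0)/20 = 0
Collecting terms: 0.06667 × V_1 = 0.25  =>  V_1 = 3.75 V
V_th = V_1 - V_2 = 3.75 - 0 = 3.75 V
Step 2 — R_th: zero the source — replace V1 by a short circuit (node 2 merges into node 0) — and find the resistance seen between A (node 1) and B (node 0).
Reduce the network between node 1 (A) and node 0 (B) by series/parallel combination:
  Rp1 = R1 ‖ R2 (parallel, both between nodes 0 and 1) = 1/(1/60 + 1/20) = 15 Ω
R_th = 15 Ω
I_n = V_th/R_th = 3.75/15 = 0.25 A, and R_n = R_th = 15 Ω

Final answer: I_n = 0.25 A, R_n = 15 Ω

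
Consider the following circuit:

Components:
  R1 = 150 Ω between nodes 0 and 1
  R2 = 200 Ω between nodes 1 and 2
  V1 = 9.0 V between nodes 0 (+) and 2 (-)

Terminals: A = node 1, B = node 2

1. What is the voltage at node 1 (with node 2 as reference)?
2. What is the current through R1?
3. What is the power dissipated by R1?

Nodal analysis, taking node 2 as the 0 V reference.
Source V1 fixes V_0 = 9 V.
KCL at each unknown node (sum of currents leaving = 0; resistances in Ω):
  Node 1: (V_1 - 9)/150 + (V_1 - 0)/200 = 0
Collecting terms: 0.01167 × V_1 = 0.06  =>  V_1 = 5.143 V
Part 1:
  Read off the nodal solution: V_1 = 5.143 V
Part 2:
  I_R1 = (V_0 - V_1)/R1 = (9 - 5.143)/150 = 0.02571 A
  Magnitude: I_R1 = 0.02571 A
Part 3:
  I_R1 = (V_0 - V_1)/R1 = (9 - 5.143)/150 = 0.02571 A
  P_R1 = I_R1² × R1 = (0.02571)² × 150 = 0.09918 W

Final answers:
1. V_1 = 5.143 V
2. I_R1 = 0.02571 A
3. P_R1 = 0.09918 W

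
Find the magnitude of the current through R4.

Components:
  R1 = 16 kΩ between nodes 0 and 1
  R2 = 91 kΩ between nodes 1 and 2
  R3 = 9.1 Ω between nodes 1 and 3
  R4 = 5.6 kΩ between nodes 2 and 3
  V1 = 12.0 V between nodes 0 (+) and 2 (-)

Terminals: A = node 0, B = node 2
Nodal analysis, taking node 2 as the 0 V reference.
Source V1 fixes V_0 = 12 V.
KCL at each unknown node (sum of currents leaving = 0; resistances in Ω):
  Node 1: (V_1 - 12)/16000 + (V_1 - 0)/91000 + (V_1 - V_3)/9.1 = 0
  Node 3: (V_3 - V_1)/9.1 + (V_3 - 0)/5600 = 0
Collecting terms (coefficients in siemens):
  0.11·V_1 - 0.1099·V_3 = 0.00075
  0.1101·V_3 - 0.1099·V_1 = 0
Determinant D = (0.11)(0.1101) - (-0.1099)(-0.1099) = 0.00002771
V_1 = [(0.00075)(0.1101) - (-0.1099)(0)]/D = 2.979 V
V_3 = [(0.11)(0) - (0.00075)(-0.1099)]/D = 2.974 V
I_R4 = (V_2 - V_3)/R4 = (0 - 2.974)/5600 = -0.0005311 A
|I_R4| = 0.0005311 A

Final answer: |I_R4| = 0.0005311 A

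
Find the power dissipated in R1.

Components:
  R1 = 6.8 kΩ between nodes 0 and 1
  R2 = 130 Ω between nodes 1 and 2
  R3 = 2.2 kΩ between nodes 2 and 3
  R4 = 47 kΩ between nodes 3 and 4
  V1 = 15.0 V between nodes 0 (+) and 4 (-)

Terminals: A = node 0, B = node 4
Nodal analysis, taking node 4 as the 0 V reference.
Source V1 fixes V_0 = 15 V.
KCL at each unknown node (sum of currents leaving = 0; resistances in Ω):
  Node 1: (V_1 - 15)/6800 + (V_1 - V_2)/130 = 0
  Node 2: (V_2 - V_1)/130 + (V_2 - V_3)/2200 = 0
  Node 3: (V_3 - V_2)/2200 + (V_3 - 0)/47000 = 0
Collecting terms (coefficients in siemens):
  0.007839·V_1 - 0.007692·V_2 = 0.002206
  0.008147·V_2 - 0.007692·V_1 - 0.0004545·V_3 = 0
  0.0004758·V_3 - 0.0004545·V_2 = 0
Solving these 3 simultaneous equations (Gaussian elimination) gives:
  V_1 = 13.18 V, V_2 = 13.15 V, V_3 = 12.56 V
I_R1 = (V_0 - V_1)/R1 = (15 - 13.18)/6800 = 0.0002672 A
P_R1 = I_R1² × R1 = (0.0002672)² × 6800 = 0.0004856 W

Final answer: 0.0004856 W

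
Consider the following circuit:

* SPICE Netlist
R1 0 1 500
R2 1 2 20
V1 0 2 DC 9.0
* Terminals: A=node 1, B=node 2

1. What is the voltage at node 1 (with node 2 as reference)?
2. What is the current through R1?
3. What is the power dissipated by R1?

Nodal analysis, taking node 2 as the 0 V reference.
Source V1 fixes V_0 = 9 V.
KCL at each unknown node (sum of currents leaving = 0; resistances in Ω):
  Node 1: (V_1 - 9)/500 + (V_1 - 0)/20 = 0
Collecting terms: 0.052 × V_1 = 0.018  =>  V_1 = 0.3462 V
Part 1:
  Read off the nodal solution: V_1 = 0.3462 V
Part 2:
  I_R1 = (V_0 - V_1)/R1 = (9 - 0.3462)/500 = 0.01731 A
  Magnitude: I_R1 = 0.01731 A
Part 3:
  I_R1 = (V_0 - V_1)/R1 = (9 - 0.3462)/500 = 0.01731 A
  P_R1 = I_R1² × R1 = (0.01731)² × 500 = 0.1498 W

Final answers:
1. V_1 = 0.3462 V
2. I_R1 = 0.01731 A
3. P_R1 = 0.1498 W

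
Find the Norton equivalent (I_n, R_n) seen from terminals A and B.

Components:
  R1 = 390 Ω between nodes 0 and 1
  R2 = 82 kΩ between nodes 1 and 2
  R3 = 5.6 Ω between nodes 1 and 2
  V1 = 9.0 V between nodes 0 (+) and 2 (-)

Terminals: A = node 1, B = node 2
Find the Thévenin equivalent first; then I_n = V_th/R_th and R_n = R_th.
Step 1 — V_th is the open-circuit voltage V_A - V_B (nothing connected across the terminals).
Nodal analysis, taking node 2 as the 0 V reference.
Source V1 fixes V_0 = 9 V.
KCL at each unknown node (sum of currents leaving = 0; resistances in Ω):
  Node 1: (V_1 - 9)/390 + (V_1 - 0)/82000 + (V_1 - 0)/5.6 = 0
Collecting terms: 0.1811 × V_1 = 0.02308  =>  V_1 = 0.1274 V
V_th = V_1 - V_2 = 0.1274 - 0 = 0.1274 V
Step 2 — R_th: zero the source — replace V1 by a short circuit (node 2 merges into node 0) — and find the resistance seen between A (node 1) and B (node 0).
Reduce the network between node 1 (A) and node 0 (B) by series/parallel combination:
  Rp1 = R1 ‖ R2 ‖ R3 (parallel, all between nodes 0 and 1) = 1/(1/390 + 1/82000 + 1/5.6) = 5.52 Ω
R_th = 5.52 Ω
I_n = V_th/R_th = 0.1274/5.52 = 0.02308 A, and R_n = R_th = 5.52 Ω

Final answer: I_n = 0.02308 A, R_n = 5.52 Ω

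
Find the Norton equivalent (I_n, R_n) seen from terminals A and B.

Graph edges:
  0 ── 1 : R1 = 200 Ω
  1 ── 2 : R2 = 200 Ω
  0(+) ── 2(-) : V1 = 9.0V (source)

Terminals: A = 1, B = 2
Find the Thévenin equivalent first; then I_n = V_th/R_th and R_n = R_th.
Step 1 — V_th is the open-circuit voltage V_A - V_B (nothing connected across the terminals).
Nodal analysis, taking node 2 as the 0 V reference.
Source V1 fixes V_0 = 9 V.
KCL at each unknown node (sum of currents leaving = 0; resistances in Ω):
  Node 1: (V_1 - 9)/200 + (V_1 - 0)/200 = 0
Collecting terms: 0.01 × V_1 = 0.045  =>  V_1 = 4.5 V
V_th = V_1 - V_2 = 4.5 - 0 = 4.5 V
Step 2 — R_th: zero the source — replace V1 by a short circuit (node 2 merges into node 0) — and find the resistance seen between A (node 1) and B (node 0).
Reduce the network between node 1 (A) and node 0 (B) by series/parallel combination:
  Rp1 = R1 ‖ R2 (parallel, both between nodes 0 and 1) = 1/(1/200 + 1/200) = 100 Ω
R_th = 100 Ω
I_n = V_th/R_th = 4.5/100 = 0.045 A, and R_n = R_th = 100 Ω

Final answer: I_n = 0.045 A, R_n = 100 Ω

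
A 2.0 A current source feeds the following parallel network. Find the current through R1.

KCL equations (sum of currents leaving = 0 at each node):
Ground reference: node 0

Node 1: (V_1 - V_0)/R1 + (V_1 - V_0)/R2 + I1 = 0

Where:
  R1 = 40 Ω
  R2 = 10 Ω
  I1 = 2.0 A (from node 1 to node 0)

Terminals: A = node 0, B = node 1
All resistors sit directly between nodes 0 and 1, so they are in parallel and share one voltage V; the full source current 2 A splits among them.
1/R_par = 1/40 + 1/10 = 0.125 S  =>  R_par = 8 Ω
V = I × R_par = 2 × 8 = 16 V
I_R1 = V/R1 = 16/40 = 0.4 A

Final answer: 0.4 A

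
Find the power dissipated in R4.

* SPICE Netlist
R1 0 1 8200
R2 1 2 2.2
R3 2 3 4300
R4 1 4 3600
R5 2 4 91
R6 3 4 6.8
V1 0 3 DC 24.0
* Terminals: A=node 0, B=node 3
Nodal analysis, taking node 3 as the 0 V reference.
Source V1 fixes V_0 = 24 V.
KCL at each unknown node (sum of currents leaving = 0; resistances in Ω):
  Node 1: (V_1 - 24)/8200 + (V_1 - V_2)/2.2 + (V_1 - V_4)/3600 = 0
  Node 2: (V_2 - V_1)/2.2 + (V_2 - 0)/4300 + (V_2 - V_4)/91 = 0
  Node 4: (V_4 - V_1)/3600 + (V_4 - V_2)/91 + (V_4 - 0)/6.8 = 0
Collecting terms (coefficients in siemens):
  0.4549·V_1 - 0.4545·V_2 - 0.0002778·V_4 = 0.002927
  0.4658·V_2 - 0.4545·V_1 - 0.01099·V_4 = 0
  0.1583·V_4 - 0.0002778·V_1 - 0.01099·V_2 = 0
Solving these 3 simultaneous equations (Gaussian elimination) gives:
  V_1 = 0.2765 V, V_2 = 0.2703 V, V_4 = 0.01925 V
I_R4 = (V_1 - V_4)/R4 = (0.2765 - 0.01925)/3600 = 0.00007146 A
P_R4 = I_R4² × R4 = (0.00007146)² × 3600 = 0.00001838 W

Final answer: 1.838e-05 W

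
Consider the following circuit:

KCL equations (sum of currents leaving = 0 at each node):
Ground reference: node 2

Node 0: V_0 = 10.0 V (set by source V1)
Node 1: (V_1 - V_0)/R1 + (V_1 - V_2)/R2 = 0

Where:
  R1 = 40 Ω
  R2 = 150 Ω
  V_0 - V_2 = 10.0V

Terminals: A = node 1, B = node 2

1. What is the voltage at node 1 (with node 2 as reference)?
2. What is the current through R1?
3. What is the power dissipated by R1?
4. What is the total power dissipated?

Nodal analysis, taking node 2 as the 0 V reference.
Source V1 fixes V_0 = 10 V.
KCL at each unknown node (sum of currents leaving = 0; resistances in Ω):
  Node 1: (V_1 - 10)/40 + (V_1 - 0)/150 = 0
Collecting terms: 0.03167 × V_1 = 0.25  =>  V_1 = 7.895 V
Part 1:
  Read off the nodal solution: V_1 = 7.895 V
Part 2:
  I_R1 = (V_0 - V_1)/R1 = (10 - 7.895)/40 = 0.05263 A
  Magnitude: I_R1 = 0.05263 A
Part 3:
  I_R1 = (V_0 - V_1)/R1 = (10 - 7.895)/40 = 0.05263 A
  P_R1 = I_R1² × R1 = (0.05263)² × 40 = 0.1108 W
Part 4:
  Power in each resistor, P = (ΔV)²/R:
    P_R1 = (10 - 7.895)²/40 = 0.1108 W
    P_R2 = (7.895 - 0)²/150 = 0.4155 W
  P_total = P_R1 + P_R2 = 0.5263 W

Final answers:
1. V_1 = 7.895 V
2. I_R1 = 0.05263 A
3. P_R1 = 0.1108 W
4. P_total = 0.5263 W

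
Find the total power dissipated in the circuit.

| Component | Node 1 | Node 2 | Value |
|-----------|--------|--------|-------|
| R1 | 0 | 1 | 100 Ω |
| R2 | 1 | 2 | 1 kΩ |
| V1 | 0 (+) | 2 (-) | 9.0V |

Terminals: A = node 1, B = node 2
Nodal analysis, taking node 2 as the 0 V reference.
Source V1 fixes V_0 = 9 V.
KCL at each unknown node (sum of currents leaving = 0; resistances in Ω):
  Node 1: (V_1 - 9)/100 + (V_1 - 0)/1000 = 0
Collecting terms: 0.011 × V_1 = 0.09  =>  V_1 = 8.182 V
Power in each resistor, P = (ΔV)²/R:
  P_R1 = (9 - 8.182)²/100 = 0.006694 W
  P_R2 = (8.182 - 0)²/1000 = 0.06694 W
P_total = P_R1 + P_R2 = 0.07364 W

Final answer: 0.07364 W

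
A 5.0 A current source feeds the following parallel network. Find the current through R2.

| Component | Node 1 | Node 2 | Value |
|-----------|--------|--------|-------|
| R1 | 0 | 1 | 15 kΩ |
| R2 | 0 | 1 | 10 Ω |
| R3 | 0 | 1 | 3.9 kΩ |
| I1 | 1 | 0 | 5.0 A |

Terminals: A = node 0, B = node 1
All resistors sit directly between nodes 0 and 1, so they are in parallel and share one voltage V; the full source current 5 A splits among them.
1/R_par = 1/15000 + 1/10 + 1/3900 = 0.1003 S  =>  R_par = 9.968 Ω
V = I × R_par = 5 × 9.968 = 49.84 V
I_R2 = V/R2 = 49.84/10 = 4.984 A

Final answer: 4.984 A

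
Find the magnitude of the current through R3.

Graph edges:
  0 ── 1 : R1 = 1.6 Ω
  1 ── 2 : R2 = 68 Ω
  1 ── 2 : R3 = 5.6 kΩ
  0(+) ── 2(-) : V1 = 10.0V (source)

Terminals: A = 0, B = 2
Nodal analysis, taking node 2 as the 0 V reference.
Source V1 fixes V_0 = 10 V.
KCL at each unknown node (sum of currents leaving = 0; resistances in Ω):
  Node 1: (V_1 - 10)/1.6 + (V_1 - 0)/68 + (V_1 - 0)/5600 = 0
Collecting terms: 0.6399 × V_1 = 6.25  =>  V_1 = 9.767 V
I_R3 = (V_1 - V_2)/R3 = (9.767 - 0)/5600 = 0.001744 A
|I_R3| = 0.001744 A

Final answer: |I_R3| = 0.001744 A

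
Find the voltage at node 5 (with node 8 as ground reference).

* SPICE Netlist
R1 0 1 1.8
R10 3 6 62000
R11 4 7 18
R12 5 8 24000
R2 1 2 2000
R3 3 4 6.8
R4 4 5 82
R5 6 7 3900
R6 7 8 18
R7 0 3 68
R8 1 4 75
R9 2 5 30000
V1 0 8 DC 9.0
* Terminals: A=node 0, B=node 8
Nodal analysis, taking node 8 as the 0 V reference.
Source V1 fixes V_0 = 9 V.
KCL at each unknown node (sum of currents leaving = 0; resistances in Ω):
  Node 1: (V_1 - 9)/1.8 + (V_1 - V_2)/2000 + (V_1 - V_4)/75 = 0
  Node 2: (V_2 - V_1)/2000 + (V_2 - V_5)/30000 = 0
  Node 3: (V_3 - V_4)/6.8 + (V_3 - 9)/68 + (V_3 - V_6)/62000 = 0
  Node 4: (V_4 - V_3)/6.8 + (V_4 - V_5)/82 + (V_4 - V_1)/75 + (V_4 - V_7)/18 = 0
  Node 5: (V_5 - V_4)/82 + (V_5 - V_2)/30000 + (V_5 - 0)/24000 = 0
  Node 6: (V_6 - V_7)/3900 + (V_6 - V_3)/62000 = 0
  Node 7: (V_7 - V_6)/3900 + (V_7 - 0)/18 + (V_7 - V_4)/18 = 0
Collecting terms (coefficients in siemens):
  0.5694·V_1 - 0.0005·V_2 - 0.01333·V_4 = 5
  0.0005333·V_2 - 0.0005·V_1 - 0.00003333·V_5 = 0
  0.1618·V_3 - 0.1471·V_4 - 0.00001613·V_6 = 0.1324
  0.2281·V_4 - 0.01333·V_1 - 0.1471·V_3 - 0.0122·V_5 - 0.05556·V_7 = 0
  0.01227·V_5 - 0.00003333·V_2 - 0.0122·V_4 = 0
  0.0002725·V_6 - 0.00001613·V_3 - 0.0002564·V_7 = 0
  0.1114·V_7 - 0.05556·V_4 - 0.0002564·V_6 = 0
Solving these 7 simultaneous equations (Gaussian elimination) gives:
  V_1 = 8.892 V, V_2 = 8.61 V, V_3 = 4.803 V, V_4 = 4.384 V
  V_5 = 4.38 V, V_6 = 2.347 V, V_7 = 2.192 V
The requested potential is V_5 = 4.38 V.

Final answer: V_5 = 4.38 V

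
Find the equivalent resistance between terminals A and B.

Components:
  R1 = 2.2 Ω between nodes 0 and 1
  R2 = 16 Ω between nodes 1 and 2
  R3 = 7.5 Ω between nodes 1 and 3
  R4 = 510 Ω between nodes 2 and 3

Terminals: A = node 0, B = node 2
Reduce the network between node 0 (A) and node 2 (B) by series/parallel combination:
  Rs1 = R3 + R4 (series, joined only at node 3) = 7.5 + 510 = 517.5 Ω
  Rp1 = R2 ‖ Rs1 (parallel, both between nodes 1 and 2) = 1/(1/16 + 1/517.5) = 15.52 Ω
  Rs2 = R1 + Rp1 (series, joined only at node 1) = 2.2 + 15.52 = 17.72 Ω
R_eq = 17.72 Ω

Final answer: 17.72 Ω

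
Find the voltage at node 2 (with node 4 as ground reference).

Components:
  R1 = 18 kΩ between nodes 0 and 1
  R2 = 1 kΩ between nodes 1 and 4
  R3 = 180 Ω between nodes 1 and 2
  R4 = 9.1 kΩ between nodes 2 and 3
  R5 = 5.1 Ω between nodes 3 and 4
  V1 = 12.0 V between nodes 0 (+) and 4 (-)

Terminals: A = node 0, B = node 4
Nodal analysis, taking node 4 as the 0 V reference.
Source V1 fixes V_0 = 12 V.
KCL at each unknown node (sum of currents leaving = 0; resistances in Ω):
  Node 1: (V_1 - 12)/18000 + (V_1 - 0)/1000 + (V_1 - V_2)/180 = 0
  Node 2: (V_2 - V_1)/180 + (V_2 - V_3)/9100 = 0
  Node 3: (V_3 - V_2)/9100 + (V_3 - 0)/5.1 = 0
Collecting terms (coefficients in siemens):
  0.006611·V_1 - 0.005556·V_2 = 0.0006667
  0.005665·V_2 - 0.005556·V_1 - 0.0001099·V_3 = 0
  0.1962·V_3 - 0.0001099·V_2 = 0
Solving these 3 simultaneous equations (Gaussian elimination) gives:
  V_1 = 0.5731 V, V_2 = 0.562 V, V_3 = 0.0003148 V
The requested potential is V_2 = 0.562 V.

Final answer: V_2 = 0.562 V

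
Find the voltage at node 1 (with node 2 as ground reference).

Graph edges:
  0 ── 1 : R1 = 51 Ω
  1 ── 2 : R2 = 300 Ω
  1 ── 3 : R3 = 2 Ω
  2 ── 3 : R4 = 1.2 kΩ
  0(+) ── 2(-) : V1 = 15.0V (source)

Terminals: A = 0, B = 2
Nodal analysis, taking node 2 as the 0 V reference.
Source V1 fixes V_0 = 15 V.
KCL at each unknown node (sum of currents leaving = 0; resistances in Ω):
  Node 1: (V_1 - 15)/51 + (V_1 - 0)/300 + (V_1 - V_3)/2 = 0
  Node 3: (V_3 - V_1)/2 + (V_3 - 0)/1200 = 0
Collecting terms (coefficients in siemens):
  0.5229·V_1 - 0.5·V_3 = 0.2941
  0.5008·V_3 - 0.5·V_1 = 0
Determinant D = (0.5229)(0.5008) - (-0.5)(-0.5) = 0.01191
V_1 = [(0.2941)(0.5008) - (-0.5)(0)]/D = 12.37 V
V_3 = [(0.5229)(0) - (0.2941)(-0.5)]/D = 12.35 V
The requested potential is V_1 = 12.37 V.

Final answer: V_1 = 12.37 V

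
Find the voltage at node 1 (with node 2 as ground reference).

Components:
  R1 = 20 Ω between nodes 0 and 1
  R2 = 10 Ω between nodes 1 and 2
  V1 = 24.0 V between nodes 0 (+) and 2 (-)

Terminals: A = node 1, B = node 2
Nodal analysis, taking node 2 as the 0 V reference.
Source V1 fixes V_0 = 24 V.
KCL at each unknown node (sum of currents leaving = 0; resistances in Ω):
  Node 1: (V_1 - 24)/20 + (V_1 - 0)/10 = 0
Collecting terms: 0.15 × V_1 = 1.2  =>  V_1 = 8 V
The requested potential is V_1 = 8 V.

Final answer: V_1 = 8 V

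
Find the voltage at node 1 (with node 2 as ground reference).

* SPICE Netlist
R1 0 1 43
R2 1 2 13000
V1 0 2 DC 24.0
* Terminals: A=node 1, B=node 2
Nodal analysis, taking node 2 as the 0 V reference.
Source V1 fixes V_0 = 24 V.
KCL at each unknown node (sum of currents leaving = 0; resistances in Ω):
  Node 1: (V_1 - 24)/43 + (V_1 - 0)/13000 = 0
Collecting terms: 0.02333 × V_1 = 0.5581  =>  V_1 = 23.92 V
The requested potential is V_1 = 23.92 V.

Final answer: V_1 = 23.92 V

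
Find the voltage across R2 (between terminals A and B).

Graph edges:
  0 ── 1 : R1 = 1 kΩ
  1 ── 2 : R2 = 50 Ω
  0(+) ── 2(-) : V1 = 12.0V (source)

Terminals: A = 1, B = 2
R1 and R2 are in series across V1 (node 0 → node 1 → node 2), and the output A–B is taken across R2, so this is a voltage divider.
Series current: I = V1/(R1 + R2) = 12/(1000 + 50) = 12/1050 = 0.01143 A
V_R2 = I × R2 = V1 × R2/(R1 + R2) = 12 × 50/1050 = 0.5714 V

Final answer: 0.5714 V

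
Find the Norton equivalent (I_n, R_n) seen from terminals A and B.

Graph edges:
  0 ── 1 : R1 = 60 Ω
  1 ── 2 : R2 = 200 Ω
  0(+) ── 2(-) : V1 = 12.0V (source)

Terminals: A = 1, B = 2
Find the Thévenin equivalent first; then I_n = V_th/R_th and R_n = R_th.
Step 1 — V_th is the open-circuit voltage V_A - V_B (nothing connected across the terminals).
Nodal analysis, taking node 2 as the 0 V reference.
Source V1 fixes V_0 = 12 V.
KCL at each unknown node (sum of currents leaving = 0; resistances in Ω):
  Node 1: (V_1 - 12)/60 + (V_1 - 0)/200 = 0
Collecting terms: 0.02167 × V_1 = 0.2  =>  V_1 = 9.231 V
V_th = V_1 - V_2 = 9.231 - 0 = 9.231 V
Step 2 — R_th: zero the source — replace V1 by a short circuit (node 2 merges into node 0) — and find the resistance seen between A (node 1) and B (node 0).
Reduce the network between node 1 (A) and node 0 (B) by series/parallel combination:
  Rp1 = R1 ‖ R2 (parallel, both between nodes 0 and 1) = 1/(1/60 + 1/200) = 46.15 Ω
R_th = 46.15 Ω
I_n = V_th/R_th = 9.231/46.15 = 0.2 A, and R_n = R_th = 46.15 Ω

Final answer: I_n = 0.2 A, R_n = 46.15 Ω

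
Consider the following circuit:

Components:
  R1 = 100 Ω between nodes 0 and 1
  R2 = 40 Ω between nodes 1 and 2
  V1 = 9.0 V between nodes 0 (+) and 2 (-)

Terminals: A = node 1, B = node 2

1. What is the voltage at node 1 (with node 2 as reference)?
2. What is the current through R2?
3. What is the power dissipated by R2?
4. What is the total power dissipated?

Nodal analysis, taking node 2 as the 0 V reference.
Source V1 fixes V_0 = 9 V.
KCL at each unknown node (sum of currents leaving = 0; resistances in Ω):
  Node 1: (V_1 - 9)/100 + (V_1 - 0)/40 = 0
Collecting terms: 0.035 × V_1 = 0.09  =>  V_1 = 2.571 V
Part 1:
  Read off the nodal solution: V_1 = 2.571 V
Part 2:
  I_R2 = (V_1 - V_2)/R2 = (2.571 - 0)/40 = 0.06429 A
  Magnitude: I_R2 = 0.06429 A
Part 3:
  I_R2 = (V_1 - V_2)/R2 = (2.571 - 0)/40 = 0.06429 A
  P_R2 = I_R2² × R2 = (0.06429)² × 40 = 0.1653 W
Part 4:
  Power in each resistor, P = (ΔV)²/R:
    P_R1 = (9 - 2.571)²/100 = 0.4133 W
    P_R2 = (2.571 - 0)²/40 = 0.1653 W
  P_total = P_R1 + P_R2 = 0.5786 W

Final answers:
1. V_1 = 2.571 V
2. I_R2 = 0.06429 A
3. P_R2 = 0.1653 W
4. P_total = 0.5786 W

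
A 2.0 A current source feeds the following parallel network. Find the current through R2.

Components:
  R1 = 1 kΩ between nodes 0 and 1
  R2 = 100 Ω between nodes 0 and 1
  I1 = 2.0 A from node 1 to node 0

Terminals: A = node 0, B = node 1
All resistors sit directly between nodes 0 and 1, so they are in parallel and share one voltage V; the full source current 2 A splits among them.
1/R_par = 1/1000 + 1/100 = 0.011 S  =>  R_par = 90.91 Ω
V = I × R_par = 2 × 90.91 = 181.8 V
I_R2 = V/R2 = 181.8/100 = 1.818 A

Final answer: 1.818 A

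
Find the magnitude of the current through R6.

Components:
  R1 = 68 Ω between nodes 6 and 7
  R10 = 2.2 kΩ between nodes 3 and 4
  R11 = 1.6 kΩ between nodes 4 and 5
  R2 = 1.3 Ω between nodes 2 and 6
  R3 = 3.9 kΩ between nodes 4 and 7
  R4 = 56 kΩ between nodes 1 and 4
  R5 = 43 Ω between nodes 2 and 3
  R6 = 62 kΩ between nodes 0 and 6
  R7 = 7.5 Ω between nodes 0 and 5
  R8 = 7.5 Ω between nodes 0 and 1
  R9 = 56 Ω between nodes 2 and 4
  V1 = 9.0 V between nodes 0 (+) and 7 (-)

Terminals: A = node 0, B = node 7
Nodal analysis, taking node 7 as the 0 V reference.
Source V1 fixes V_0 = 9 V.
KCL at each unknown node (sum of currents leaving = 0; resistances in Ω):
  Node 1: (V_1 - V_4)/56000 + (V_1 - 9)/7.5 = 0
  Node 2: (V_2 - V_6)/1.3 + (V_2 - V_3)/43 + (V_2 - V_4)/56 = 0
  Node 3: (V_3 - V_2)/43 + (V_3 - V_4)/2200 = 0
  Node 4: (V_4 - 0)/3900 + (V_4 - V_1)/56000 + (V_4 - V_2)/56 + (V_4 - V_3)/2200 + (V_4 - V_5)/1600 = 0
  Node 5: (V_5 - 9)/7.5 + (V_5 - V_4)/1600 = 0
  Node 6: (V_6 - 0)/68 + (V_6 - V_2)/1.3 + (V_6 - 9)/62000 = 0
Collecting terms (coefficients in siemens):
  0.1334·V_1 - 0.00001786·V_4 = 1.2
  0.8103·V_2 - 0.02326·V_3 - 0.01786·V_4 - 0.7692·V_6 = 0
  0.02371·V_3 - 0.02326·V_2 - 0.0004545·V_4 = 0
  0.01921·V_4 - 0.00001786·V_1 - 0.01786·V_2 - 0.0004545·V_3 - 0.000625·V_5 = 0
  0.134·V_5 - 0.000625·V_4 = 1.2
  0.784·V_6 - 0.7692·V_2 = 0.0001452
Solving these 6 simultaneous equations (Gaussian elimination) gives:
  V_1 = 8.999 V, V_2 = 0.3682 V, V_3 = 0.3736 V, V_4 = 0.651 V
  V_5 = 8.961 V, V_6 = 0.3614 V
I_R6 = (V_0 - V_6)/R6 = (9 - 0.3614)/62000 = 0.0001393 A
|I_R6| = 0.0001393 A

Final answer: |I_R6| = 0.0001393 A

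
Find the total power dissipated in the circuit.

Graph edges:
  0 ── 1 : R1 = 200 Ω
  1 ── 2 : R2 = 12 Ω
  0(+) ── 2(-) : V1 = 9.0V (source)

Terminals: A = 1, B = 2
Nodal analysis, taking node 2 as the 0 V reference.
Source V1 fixes V_0 = 9 V.
KCL at each unknown node (sum of currents leaving = 0; resistances in Ω):
  Node 1: (V_1 - 9)/200 + (V_1 - 0)/12 = 0
Collecting terms: 0.08833 × V_1 = 0.045  =>  V_1 = 0.5094 V
Power in each resistor, P = (ΔV)²/R:
  P_R1 = (9 - 0.5094)²/200 = 0.3604 W
  P_R2 = (0.5094 - 0)²/12 = 0.02163 W
P_total = P_R1 + P_R2 = 0.3821 W

Final answer: 0.3821 W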